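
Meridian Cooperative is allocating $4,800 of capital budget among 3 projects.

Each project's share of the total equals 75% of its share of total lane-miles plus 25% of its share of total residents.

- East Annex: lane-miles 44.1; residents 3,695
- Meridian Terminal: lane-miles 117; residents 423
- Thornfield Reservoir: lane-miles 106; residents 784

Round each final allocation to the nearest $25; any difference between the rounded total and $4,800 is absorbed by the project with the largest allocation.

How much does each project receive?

Lane-miles total 267.1; residents total 4,902.
Composite weights (75% lane-miles + 25% residents): East Annex 0.3123; Meridian Terminal 0.3501; Thornfield Reservoir 0.3376.
Pro-rata amounts: East Annex 1,498.91; Meridian Terminal 1,680.49; Thornfield Reservoir 1,620.60.
At nearest $25: East Annex $1,500; Meridian Terminal $1,675; Thornfield Reservoir $1,625. Sum = $4,800.
Sum already equals the total — no adjustment.

East Annex: $1,500 | Meridian Terminal: $1,675 | Thornfield Reservoir: $1,625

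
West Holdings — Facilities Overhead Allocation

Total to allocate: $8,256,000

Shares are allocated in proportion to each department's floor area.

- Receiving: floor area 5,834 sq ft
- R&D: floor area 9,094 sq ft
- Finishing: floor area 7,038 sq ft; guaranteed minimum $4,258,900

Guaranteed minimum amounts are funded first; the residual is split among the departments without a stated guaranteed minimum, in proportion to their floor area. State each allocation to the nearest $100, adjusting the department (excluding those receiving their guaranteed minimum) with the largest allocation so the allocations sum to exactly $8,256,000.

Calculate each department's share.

Fund the minimums — Finishing $4,258,900. Balance $3,997,100.
Balance split over remaining floor area 14,928: Receiving 1,562,103.52 → $1,562,100; R&D 2,434,996.48 → $2,435,000.

Receiving: $1,562,100; R&D: $2,435,000; Finishing: $4,258,900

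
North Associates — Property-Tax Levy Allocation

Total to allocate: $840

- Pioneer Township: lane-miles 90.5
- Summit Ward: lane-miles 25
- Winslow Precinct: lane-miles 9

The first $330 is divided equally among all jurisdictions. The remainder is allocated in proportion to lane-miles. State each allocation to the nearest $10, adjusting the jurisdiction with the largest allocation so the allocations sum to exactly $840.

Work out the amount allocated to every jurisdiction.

Pioneer Township: $480 | Summit Ward: $210 | Winslow Precinct: $150

$330 shared equally gives $110 per jurisdiction.
Remainder $510 by lane-miles (total 124.5): Pioneer Township 370.72 → $370; Summit Ward 102.41 → $100; Winslow Precinct 36.87 → $40.
Totals: Pioneer Township $110 + $370 = $480; Summit Ward $110 + $100 = $210; Winslow Precinct $110 + $40 = $150.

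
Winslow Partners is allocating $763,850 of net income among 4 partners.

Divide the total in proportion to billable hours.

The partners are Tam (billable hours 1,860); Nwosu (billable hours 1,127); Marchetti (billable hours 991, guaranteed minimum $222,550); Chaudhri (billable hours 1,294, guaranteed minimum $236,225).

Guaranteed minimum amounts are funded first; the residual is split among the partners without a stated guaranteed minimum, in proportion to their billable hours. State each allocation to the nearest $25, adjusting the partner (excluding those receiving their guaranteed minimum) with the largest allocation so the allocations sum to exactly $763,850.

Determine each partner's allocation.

Tam: $189,975; Nwosu: $115,100; Marchetti: $222,550; Chaudhri: $236,225

Minimums first: Marchetti $222,550; Chaudhri $236,225. Remaining pool $305,075.
Remaining pool split over remaining billable hours 2,987: Tam 189,969.70 → $189,975; Nwosu 115,105.30 → $115,100.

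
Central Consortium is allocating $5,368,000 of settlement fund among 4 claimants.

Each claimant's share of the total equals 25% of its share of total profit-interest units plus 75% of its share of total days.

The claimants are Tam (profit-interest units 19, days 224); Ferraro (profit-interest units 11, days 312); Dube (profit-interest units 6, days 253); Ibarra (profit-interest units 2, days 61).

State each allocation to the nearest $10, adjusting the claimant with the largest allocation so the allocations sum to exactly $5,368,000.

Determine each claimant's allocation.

Tam: $1,731,970 | Ferraro: $1,866,250 | Dube: $1,410,220 | Ibarra: $359,560

Totals — profit-interest units 38, days 850.
Blended shares (25% profit-interest units + 75% days): Tam 0.3226; Ferraro 0.3477; Dube 0.2627; Ibarra 0.0670.
Proportional shares: Tam 1,731,969.41; Ferraro 1,866,252.51; Dube 1,410,221.80; Ibarra 359,556.28.
At nearest $10: Tam $1,731,970; Ferraro $1,866,250; Dube $1,410,220; Ibarra $359,560. Sum = $5,368,000.
No rounding difference to absorb.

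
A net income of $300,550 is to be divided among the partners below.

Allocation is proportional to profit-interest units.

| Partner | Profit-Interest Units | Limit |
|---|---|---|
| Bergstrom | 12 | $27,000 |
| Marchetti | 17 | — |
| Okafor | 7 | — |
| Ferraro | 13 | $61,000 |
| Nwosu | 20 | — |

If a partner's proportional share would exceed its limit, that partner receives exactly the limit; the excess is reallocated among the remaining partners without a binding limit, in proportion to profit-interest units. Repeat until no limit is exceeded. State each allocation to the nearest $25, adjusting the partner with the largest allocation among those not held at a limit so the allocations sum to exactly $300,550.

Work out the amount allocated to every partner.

Total profit-interest units = 69.
Unconstrained shares: Bergstrom 52,269.57; Marchetti 74,048.55; Okafor 30,490.58; Ferraro 56,625.36; Nwosu 87,115.94.
Held at cap: Bergstrom ($27,000); residual $273,550 reallocated over remaining profit-interest units 57.
Held at cap: Ferraro ($61,000); residual $212,550 reallocated over remaining profit-interest units 44.
Remaining shares: Marchetti 82,121.59 → $82,125; Okafor 33,814.77 → $33,825; Nwosu 96,613.64 → $96,625.
Rounding difference −$25 applied to Nwosu → $96,600.

Bergstrom: $27,000; Marchetti: $82,125; Okafor: $33,825; Ferraro: $61,000; Nwosu: $96,600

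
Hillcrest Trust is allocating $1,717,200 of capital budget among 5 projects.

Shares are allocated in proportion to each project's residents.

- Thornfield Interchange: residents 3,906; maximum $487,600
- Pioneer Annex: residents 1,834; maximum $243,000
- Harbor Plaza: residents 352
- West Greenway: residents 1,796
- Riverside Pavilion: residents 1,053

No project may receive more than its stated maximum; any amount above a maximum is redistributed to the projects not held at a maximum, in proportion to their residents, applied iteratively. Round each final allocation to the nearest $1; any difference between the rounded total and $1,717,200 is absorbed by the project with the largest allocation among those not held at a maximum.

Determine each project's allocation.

Combined residents = 8,941.
Unconstrained shares: Thornfield Interchange 750,182.66; Pioneer Annex 352,236.30; Harbor Plaza 67,604.79; West Greenway 344,938.06; Riverside Pavilion 202,238.18.
Held at cap: Thornfield Interchange ($487,600), Pioneer Annex ($243,000); remaining pool $986,600 reallocated over remaining residents 3,201.
Remaining shares: Harbor Plaza 108,492.10 → $108,492; West Greenway 553,556.26 → $553,556; Riverside Pavilion 324,551.64 → $324,552.

Thornfield Interchange: $487,600; Pioneer Annex: $243,000; Harbor Plaza: $108,492; West Greenway: $553,556; Riverside Pavilion: $324,552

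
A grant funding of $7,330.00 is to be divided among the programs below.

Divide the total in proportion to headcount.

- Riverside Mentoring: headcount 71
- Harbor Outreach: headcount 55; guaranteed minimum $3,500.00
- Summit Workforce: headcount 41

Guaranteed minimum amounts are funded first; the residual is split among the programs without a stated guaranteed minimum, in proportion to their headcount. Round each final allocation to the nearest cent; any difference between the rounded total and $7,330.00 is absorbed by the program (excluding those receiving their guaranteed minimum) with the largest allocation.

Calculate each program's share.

Fund the minimums — Harbor Outreach $3,500.00. Residual $3,830.00.
Residual split over remaining headcount 112: Riverside Mentoring 2,427.9464 → $2,427.95; Summit Workforce 1,402.0536 → $1,402.05.

Riverside Mentoring: $2,427.95; Harbor Outreach: $3,500.00; Summit Workforce: $1,402.05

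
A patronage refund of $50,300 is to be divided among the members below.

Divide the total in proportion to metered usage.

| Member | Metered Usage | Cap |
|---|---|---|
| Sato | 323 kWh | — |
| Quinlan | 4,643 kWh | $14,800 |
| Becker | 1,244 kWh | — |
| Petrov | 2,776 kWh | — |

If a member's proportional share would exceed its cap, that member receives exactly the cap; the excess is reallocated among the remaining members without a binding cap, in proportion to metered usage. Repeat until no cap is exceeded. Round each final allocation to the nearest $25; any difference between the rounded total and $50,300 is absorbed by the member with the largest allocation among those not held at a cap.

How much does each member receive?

Combined metered usage = 8,986.
Proportional shares (ignoring caps): Sato 1,808.02; Quinlan 25,989.64; Becker 6,963.41; Petrov 15,538.93.
Capped: Quinlan ($14,800); balance $35,500 reallocated over remaining metered usage 4,343.
Redistributed shares: Sato 2,640.23 → $2,650; Becker 10,168.55 → $10,175; Petrov 22,691.23 → $22,700.
Rounding difference −$25 applied to Petrov → $22,675.

Sato: $2,650 · Quinlan: $14,800 · Becker: $10,175 · Petrov: $22,675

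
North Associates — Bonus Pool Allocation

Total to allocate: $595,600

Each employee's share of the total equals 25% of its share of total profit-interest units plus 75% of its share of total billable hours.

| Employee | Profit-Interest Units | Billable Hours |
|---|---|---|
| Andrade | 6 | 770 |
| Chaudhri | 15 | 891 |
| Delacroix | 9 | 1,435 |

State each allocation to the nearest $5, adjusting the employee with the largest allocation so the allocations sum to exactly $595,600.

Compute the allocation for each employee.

Totals — profit-interest units 30, billable hours 3,096.
Composite weights (25% profit-interest units + 75% billable hours): Andrade 0.2365; Chaudhri 0.3408; Delacroix 0.4226.
Raw shares: Andrade 140,877.87; Chaudhri 203,006.10; Delacroix 251,716.03.
At nearest $5: Andrade $140,880; Chaudhri $203,005; Delacroix $251,715. Sum = $595,600.
Rounded total matches; no reconciliation needed.

Andrade: $140,880; Chaudhri: $203,005; Delacroix: $251,715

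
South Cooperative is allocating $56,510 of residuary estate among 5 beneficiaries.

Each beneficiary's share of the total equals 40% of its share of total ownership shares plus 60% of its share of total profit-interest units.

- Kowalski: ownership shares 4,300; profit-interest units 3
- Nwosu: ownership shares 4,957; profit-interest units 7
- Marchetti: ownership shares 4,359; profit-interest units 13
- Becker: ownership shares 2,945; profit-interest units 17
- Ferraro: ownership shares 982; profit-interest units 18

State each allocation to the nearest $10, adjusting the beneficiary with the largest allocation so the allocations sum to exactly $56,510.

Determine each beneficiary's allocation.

Kowalski: $7,290 | Nwosu: $10,480 | Marchetti: $13,220 | Becker: $13,730 | Ferraro: $11,790

Ownership shares total 17,543; profit-interest units total 58.
Composite weights (40% ownership shares + 60% profit-interest units): Kowalski 0.1291; Nwosu 0.1854; Marchetti 0.2339; Becker 0.2430; Ferraro 0.2086.
Proportional shares: Kowalski 7,294.27; Nwosu 10,479.15; Marchetti 13,216.15; Becker 13,732.57; Ferraro 11,787.85.
At nearest $10: Kowalski $7,290; Nwosu $10,480; Marchetti $13,220; Becker $13,730; Ferraro $11,790. Sum = $56,510.
Rounded total matches; no reconciliation needed.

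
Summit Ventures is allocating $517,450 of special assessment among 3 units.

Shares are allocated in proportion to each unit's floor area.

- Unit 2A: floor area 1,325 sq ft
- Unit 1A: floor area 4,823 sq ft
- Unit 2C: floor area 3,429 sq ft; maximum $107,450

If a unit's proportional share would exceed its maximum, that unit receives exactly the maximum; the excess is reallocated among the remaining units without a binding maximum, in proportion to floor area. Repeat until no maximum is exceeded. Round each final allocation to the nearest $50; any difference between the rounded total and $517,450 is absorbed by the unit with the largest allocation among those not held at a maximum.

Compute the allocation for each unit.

Unit 2A: $88,350 · Unit 1A: $321,650 · Unit 2C: $107,450

Floor area total: 9,577.
Unconstrained shares: Unit 2A 71,590.40; Unit 1A 260,589.05; Unit 2C 185,270.55.
Cap binds for Unit 2C ($107,450); remaining pool $410,000 reallocated over remaining floor area 6,148.
Shares after redistribution: Unit 2A 88,362.07 → $88,350; Unit 1A 321,637.93 → $321,650.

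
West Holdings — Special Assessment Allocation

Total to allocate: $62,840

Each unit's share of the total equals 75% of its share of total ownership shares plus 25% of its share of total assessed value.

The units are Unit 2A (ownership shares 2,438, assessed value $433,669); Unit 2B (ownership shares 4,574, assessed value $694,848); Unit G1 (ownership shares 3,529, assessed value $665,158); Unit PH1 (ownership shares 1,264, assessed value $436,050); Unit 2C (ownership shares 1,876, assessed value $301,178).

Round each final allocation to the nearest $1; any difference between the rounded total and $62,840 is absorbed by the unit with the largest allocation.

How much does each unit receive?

Unit 2A: $11,091 | Unit 2B: $20,070 | Unit G1: $16,286 | Unit PH1: $7,061 | Unit 2C: $8,332

Totals — ownership shares 13,681, assessed value 2,530,903.
Blended shares (75% ownership shares + 25% assessed value): Unit 2A 0.1765; Unit 2B 0.3194; Unit G1 0.2592; Unit PH1 0.1124; Unit 2C 0.1326.
Unrounded shares: Unit 2A 11,090.62; Unit 2B 20,070.19; Unit G1 16,285.95; Unit PH1 7,061.06; Unit 2C 8,332.17.
After rounding ($1): Unit 2A $11,091; Unit 2B $20,070; Unit G1 $16,286; Unit PH1 $7,061; Unit 2C $8,332. Sum = $62,840.
Sum already equals the total — no adjustment.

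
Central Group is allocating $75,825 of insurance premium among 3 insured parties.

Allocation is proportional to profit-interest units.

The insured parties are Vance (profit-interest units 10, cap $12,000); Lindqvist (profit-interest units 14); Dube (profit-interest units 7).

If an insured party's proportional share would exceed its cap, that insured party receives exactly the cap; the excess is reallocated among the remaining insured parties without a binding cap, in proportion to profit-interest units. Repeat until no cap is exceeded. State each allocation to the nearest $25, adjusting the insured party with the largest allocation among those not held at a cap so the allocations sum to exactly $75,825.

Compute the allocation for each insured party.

Combined profit-interest units = 31.
Unconstrained shares: Vance 24,459.68; Lindqvist 34,243.55; Dube 17,121.77.
Capped: Vance ($12,000); balance $63,825 reallocated over remaining profit-interest units 21.
Remaining shares: Lindqvist 42,550.00 → $42,550; Dube 21,275.00 → $21,275.

Vance: $12,000 | Lindqvist: $42,550 | Dube: $21,275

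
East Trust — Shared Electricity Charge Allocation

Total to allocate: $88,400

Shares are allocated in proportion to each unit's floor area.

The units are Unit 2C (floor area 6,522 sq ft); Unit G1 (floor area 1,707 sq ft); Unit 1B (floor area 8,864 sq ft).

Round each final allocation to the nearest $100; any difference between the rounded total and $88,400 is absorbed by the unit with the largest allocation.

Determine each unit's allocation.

Unit 2C: $33,700 · Unit G1: $8,800 · Unit 1B: $45,900

Sum of floor area: 17,093.
Raw shares: Unit 2C 6,522/17,093 × $88,400 = 33,729.88; Unit G1 1,707/17,093 × $88,400 = 8,828.11; Unit 1B 8,864/17,093 × $88,400 = 45,842.02.
After rounding ($100): Unit 2C $33,700; Unit G1 $8,800; Unit 1B $45,800. Sum = $88,300.
Difference $88,400 − $88,300 = +$100 applied to largest allocation (Unit 1B): Unit 1B becomes $45,900.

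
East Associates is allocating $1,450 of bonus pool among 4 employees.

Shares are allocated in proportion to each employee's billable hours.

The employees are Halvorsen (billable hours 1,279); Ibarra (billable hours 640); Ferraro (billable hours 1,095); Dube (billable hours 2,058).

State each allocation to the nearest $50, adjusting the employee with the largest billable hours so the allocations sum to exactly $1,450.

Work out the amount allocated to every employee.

Halvorsen: $350; Ibarra: $200; Ferraro: $300; Dube: $600

Total billable hours = 1,279 + 640 + 1,095 + 2,058 = 5,072.
Pro-rata amounts: Halvorsen 365.64; Ibarra 182.97; Ferraro 313.04; Dube 588.35.
At nearest $50: Halvorsen $350; Ibarra $200; Ferraro $300; Dube $600. Sum = $1,450.
Rounded total matches; no reconciliation needed.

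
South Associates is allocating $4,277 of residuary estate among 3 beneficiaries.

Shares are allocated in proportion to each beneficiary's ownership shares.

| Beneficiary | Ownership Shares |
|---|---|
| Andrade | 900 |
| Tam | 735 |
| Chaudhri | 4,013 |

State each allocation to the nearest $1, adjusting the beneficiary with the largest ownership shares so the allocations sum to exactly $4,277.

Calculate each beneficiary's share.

Andrade: $682; Tam: $557; Chaudhri: $3,038

Total ownership shares = 900 + 735 + 4,013 = 5,648.
Unrounded shares: Andrade 681.53; Tam 556.59; Chaudhri 3,038.88.
At nearest $1: Andrade $682; Tam $557; Chaudhri $3,039. Sum = $4,278.
Difference $4,277 − $4,278 = −$1 applied to largest ownership shares (Chaudhri): Chaudhri becomes $3,038.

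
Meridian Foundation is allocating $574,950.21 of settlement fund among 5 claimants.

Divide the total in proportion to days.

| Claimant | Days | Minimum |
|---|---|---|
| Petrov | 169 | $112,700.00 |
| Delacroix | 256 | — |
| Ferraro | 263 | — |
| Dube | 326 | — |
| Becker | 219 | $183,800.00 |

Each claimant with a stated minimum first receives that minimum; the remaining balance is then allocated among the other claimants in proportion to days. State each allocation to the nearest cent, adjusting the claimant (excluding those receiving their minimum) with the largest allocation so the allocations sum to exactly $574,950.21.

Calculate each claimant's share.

Minimums first: Petrov $112,700.00; Becker $183,800.00. Balance $278,450.21.
Balance split over remaining days 845: Delacroix 84,358.8802 → $84,358.88; Ferraro 86,665.5683 → $86,665.57; Dube 107,425.7615 → $107,425.76.

Petrov: $112,700.00 | Delacroix: $84,358.88 | Ferraro: $86,665.57 | Dube: $107,425.76 | Becker: $183,800.00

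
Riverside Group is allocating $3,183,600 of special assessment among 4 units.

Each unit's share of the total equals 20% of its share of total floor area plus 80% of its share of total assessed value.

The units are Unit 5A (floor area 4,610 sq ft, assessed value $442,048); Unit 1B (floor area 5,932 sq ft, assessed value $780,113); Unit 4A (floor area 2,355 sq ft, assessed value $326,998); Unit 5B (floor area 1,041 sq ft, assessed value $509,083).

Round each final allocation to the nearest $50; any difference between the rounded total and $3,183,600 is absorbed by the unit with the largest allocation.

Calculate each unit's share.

Unit 5A: $757,600 · Unit 1B: $1,236,300 · Unit 4A: $512,200 · Unit 5B: $677,500

Floor area total 13,938; assessed value total 2,058,242.
Combined weights (20% floor area + 80% assessed value): Unit 5A 0.2380; Unit 1B 0.3883; Unit 4A 0.1609; Unit 5B 0.2128.
Unrounded shares: Unit 5A 757,588.07; Unit 1B 1,236,303.58; Unit 4A 512,210.96; Unit 5B 677,497.39.
Rounded to nearest $50: Unit 5A $757,600; Unit 1B $1,236,300; Unit 4A $512,200; Unit 5B $677,500. Sum = $3,183,600.
Sum already equals the total — no adjustment.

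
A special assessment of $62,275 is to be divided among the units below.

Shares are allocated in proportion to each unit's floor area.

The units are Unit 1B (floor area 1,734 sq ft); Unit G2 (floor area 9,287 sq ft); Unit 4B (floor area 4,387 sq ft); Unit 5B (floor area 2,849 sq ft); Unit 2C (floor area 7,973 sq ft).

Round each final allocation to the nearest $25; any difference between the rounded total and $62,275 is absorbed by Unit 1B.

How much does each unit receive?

Unit 1B: $4,100 | Unit G2: $22,050 | Unit 4B: $10,425 | Unit 5B: $6,775 | Unit 2C: $18,925

Total floor area = 26,230.
Pro-rata amounts: Unit 1B 1,734/26,230 × $62,275 = 4,116.85; Unit G2 9,287/26,230 × $62,275 = 22,049.10; Unit 4B 4,387/26,230 × $62,275 = 10,415.57; Unit 5B 2,849/26,230 × $62,275 = 6,764.07; Unit 2C 7,973/26,230 × $62,275 = 18,929.42.
Rounded to nearest $25: Unit 1B $4,125; Unit G2 $22,050; Unit 4B $10,425; Unit 5B $6,775; Unit 2C $18,925. Sum = $62,300.
Difference $62,275 − $62,300 = −$25 applied to Unit 1B: Unit 1B becomes $4,100.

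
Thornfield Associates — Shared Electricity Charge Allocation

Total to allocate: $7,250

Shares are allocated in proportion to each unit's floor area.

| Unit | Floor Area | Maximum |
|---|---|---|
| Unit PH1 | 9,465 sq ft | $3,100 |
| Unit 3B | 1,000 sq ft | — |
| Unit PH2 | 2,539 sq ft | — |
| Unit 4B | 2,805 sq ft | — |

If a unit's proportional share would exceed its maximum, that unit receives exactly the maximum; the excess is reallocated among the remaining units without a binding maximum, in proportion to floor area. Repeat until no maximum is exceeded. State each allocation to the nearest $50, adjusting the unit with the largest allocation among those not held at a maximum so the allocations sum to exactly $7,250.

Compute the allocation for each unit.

Combined floor area = 15,809.
Pro-rata shares before constraints: Unit PH1 4,340.64; Unit 3B 458.60; Unit PH2 1,164.38; Unit 4B 1,286.37.
Cap binds for Unit PH1 ($3,100); balance $4,150 reallocated over remaining floor area 6,344.
Redistributed shares: Unit 3B 654.16 → $650; Unit PH2 1,660.92 → $1,650; Unit 4B 1,834.92 → $1,850.

Unit PH1: $3,100 | Unit 3B: $650 | Unit PH2: $1,650 | Unit 4B: $1,850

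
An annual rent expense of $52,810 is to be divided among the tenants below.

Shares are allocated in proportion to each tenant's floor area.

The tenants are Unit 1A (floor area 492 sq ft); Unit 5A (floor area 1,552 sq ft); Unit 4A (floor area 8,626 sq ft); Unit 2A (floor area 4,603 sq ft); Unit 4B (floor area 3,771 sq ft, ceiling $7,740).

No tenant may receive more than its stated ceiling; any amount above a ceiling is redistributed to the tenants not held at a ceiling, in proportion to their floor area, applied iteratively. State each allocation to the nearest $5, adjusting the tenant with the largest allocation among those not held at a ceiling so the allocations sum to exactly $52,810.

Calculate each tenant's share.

Unit 1A: $1,450; Unit 5A: $4,580; Unit 4A: $25,455; Unit 2A: $13,585; Unit 4B: $7,740

Combined floor area = 19,044.
Proportional shares (ignoring caps): Unit 1A 1,364.34; Unit 5A 4,303.78; Unit 4A 23,920.35; Unit 2A 12,764.36; Unit 4B 10,457.18.
Cap binds for Unit 4B ($7,740); remaining pool $45,070 reallocated over remaining floor area 15,273.
Redistributed shares: Unit 1A 1,451.87 → $1,450; Unit 5A 4,579.89 → $4,580; Unit 4A 25,454.97 → $25,455; Unit 2A 13,583.27 → $13,585.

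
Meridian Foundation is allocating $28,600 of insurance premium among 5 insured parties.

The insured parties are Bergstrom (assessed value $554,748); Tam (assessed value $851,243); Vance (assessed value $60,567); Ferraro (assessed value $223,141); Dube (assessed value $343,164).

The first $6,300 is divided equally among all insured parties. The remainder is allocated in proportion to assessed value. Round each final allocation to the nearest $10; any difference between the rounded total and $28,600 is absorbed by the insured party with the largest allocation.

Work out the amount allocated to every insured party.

$6,300 shared equally gives $1,260 per insured party.
Remainder $22,300 by assessed value (total 2,032,863): Bergstrom 6,085.45 → $6,090; Tam 9,337.92 → $9,340; Vance 664.40 → $660; Ferraro 2,447.80 → $2,450; Dube 3,764.42 → $3,760.
Totals: Bergstrom $1,260 + $6,090 = $7,350; Tam $1,260 + $9,340 = $10,600; Vance $1,260 + $660 = $1,920; Ferraro $1,260 + $2,450 = $3,710; Dube $1,260 + $3,760 = $5,020.

Bergstrom: $7,350 | Tam: $10,600 | Vance: $1,920 | Ferraro: $3,710 | Dube: $5,020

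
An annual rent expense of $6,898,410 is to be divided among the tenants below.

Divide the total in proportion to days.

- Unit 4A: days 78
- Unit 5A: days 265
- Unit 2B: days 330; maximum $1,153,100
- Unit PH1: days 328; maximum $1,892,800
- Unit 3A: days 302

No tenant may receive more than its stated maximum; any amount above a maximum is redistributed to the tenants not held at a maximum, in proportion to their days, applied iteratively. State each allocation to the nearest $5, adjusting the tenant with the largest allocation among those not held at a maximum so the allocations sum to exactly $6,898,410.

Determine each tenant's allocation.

Unit 4A: $465,885 · Unit 5A: $1,582,815 · Unit 2B: $1,153,100 · Unit PH1: $1,892,800 · Unit 3A: $1,803,810

Days total: 1,303.
Pro-rata shares before constraints: Unit 4A 412,951.63; Unit 5A 1,402,976.71; Unit 2B 1,747,103.07; Unit PH1 1,736,514.57; Unit 3A 1,598,864.02.
Held at cap: Unit 2B ($1,153,100); remaining pool $5,745,310 reallocated over remaining days 973.
Held at cap: Unit PH1 ($1,892,800); remaining pool $3,852,510 reallocated over remaining days 645.
Remaining shares: Unit 4A 465,884.93 → $465,885; Unit 5A 1,582,814.19 → $1,582,815; Unit 3A 1,803,810.88 → $1,803,810.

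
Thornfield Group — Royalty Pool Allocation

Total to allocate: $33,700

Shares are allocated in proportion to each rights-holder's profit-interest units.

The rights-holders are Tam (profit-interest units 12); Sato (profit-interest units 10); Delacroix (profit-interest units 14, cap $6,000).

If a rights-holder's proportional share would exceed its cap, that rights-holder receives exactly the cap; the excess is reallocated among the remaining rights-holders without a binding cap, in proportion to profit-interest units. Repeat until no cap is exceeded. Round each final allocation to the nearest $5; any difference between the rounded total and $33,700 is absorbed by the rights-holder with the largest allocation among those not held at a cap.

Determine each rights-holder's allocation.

Tam: $15,110; Sato: $12,590; Delacroix: $6,000

Profit-interest units total: 36.
Proportional shares (ignoring caps): Tam 11,233.33; Sato 9,361.11; Delacroix 13,105.56.
Cap binds for Delacroix ($6,000); residual $27,700 reallocated over remaining profit-interest units 22.
Shares after redistribution: Tam 15,109.09 → $15,110; Sato 12,590.91 → $12,590.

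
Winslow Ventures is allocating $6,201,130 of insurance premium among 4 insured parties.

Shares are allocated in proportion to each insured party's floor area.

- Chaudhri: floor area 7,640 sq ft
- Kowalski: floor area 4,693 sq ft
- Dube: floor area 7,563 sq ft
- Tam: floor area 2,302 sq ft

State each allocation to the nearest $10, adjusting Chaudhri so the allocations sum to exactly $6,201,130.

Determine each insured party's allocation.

Floor area total: 22,198.
Raw shares: Chaudhri 7,640/22,198 × $6,201,130 = 2,134,274.85; Kowalski 4,693/22,198 × $6,201,130 = 1,311,014.65; Dube 7,563/22,198 × $6,201,130 = 2,112,764.49; Tam 2,302/22,198 × $6,201,130 = 643,076.01.
At nearest $10: Chaudhri $2,134,270; Kowalski $1,311,010; Dube $2,112,760; Tam $643,080. Sum = $6,201,120.
Difference $6,201,130 − $6,201,120 = +$10 applied to Chaudhri: Chaudhri becomes $2,134,280.

Chaudhri: $2,134,280 · Kowalski: $1,311,010 · Dube: $2,112,760 · Tam: $643,080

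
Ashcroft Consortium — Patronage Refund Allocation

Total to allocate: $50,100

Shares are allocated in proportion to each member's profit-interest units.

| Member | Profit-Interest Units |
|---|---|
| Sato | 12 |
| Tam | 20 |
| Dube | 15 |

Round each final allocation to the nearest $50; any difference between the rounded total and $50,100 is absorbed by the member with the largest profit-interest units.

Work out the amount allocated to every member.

Sato: $12,800 | Tam: $21,300 | Dube: $16,000

Profit-interest units total: 12 + 20 + 15 = 47.
Proportional shares: Sato 12,791.49; Tam 21,319.15; Dube 15,989.36.
Rounded to nearest $50: Sato $12,800; Tam $21,300; Dube $16,000. Sum = $50,100.
Sum already equals the total — no adjustment.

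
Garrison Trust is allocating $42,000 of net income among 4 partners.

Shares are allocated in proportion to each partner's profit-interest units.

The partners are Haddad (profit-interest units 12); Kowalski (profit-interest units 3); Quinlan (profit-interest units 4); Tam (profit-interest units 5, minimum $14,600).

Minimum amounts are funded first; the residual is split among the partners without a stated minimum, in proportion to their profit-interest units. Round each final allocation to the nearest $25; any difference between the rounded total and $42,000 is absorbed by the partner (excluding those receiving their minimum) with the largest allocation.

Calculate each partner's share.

Haddad: $17,300; Kowalski: $4,325; Quinlan: $5,775; Tam: $14,600

Minimums first: Tam $14,600. Residual $27,400.
Residual split over remaining profit-interest units 19: Haddad 17,305.26 → $17,300; Kowalski 4,326.32 → $4,325; Quinlan 5,768.42 → $5,775.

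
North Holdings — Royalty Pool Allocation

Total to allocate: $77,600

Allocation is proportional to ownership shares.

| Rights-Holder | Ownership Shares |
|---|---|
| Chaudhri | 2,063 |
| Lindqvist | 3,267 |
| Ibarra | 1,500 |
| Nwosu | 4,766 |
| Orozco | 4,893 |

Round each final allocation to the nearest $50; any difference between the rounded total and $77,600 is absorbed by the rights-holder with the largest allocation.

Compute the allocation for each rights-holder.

Combined ownership shares = 16,489.
Proportional shares: Chaudhri 2,063/16,489 × $77,600 = 9,708.82; Lindqvist 3,267/16,489 × $77,600 = 15,375.05; Ibarra 1,500/16,489 × $77,600 = 7,059.25; Nwosu 4,766/16,489 × $77,600 = 22,429.60; Orozco 4,893/16,489 × $77,600 = 23,027.28.
At nearest $50: Chaudhri $9,700; Lindqvist $15,400; Ibarra $7,050; Nwosu $22,450; Orozco $23,050. Sum = $77,650.
Difference $77,600 − $77,650 = −$50 applied to largest allocation (Orozco): Orozco becomes $23,000.

Chaudhri: $9,700 | Lindqvist: $15,400 | Ibarra: $7,050 | Nwosu: $22,450 | Orozco: $23,000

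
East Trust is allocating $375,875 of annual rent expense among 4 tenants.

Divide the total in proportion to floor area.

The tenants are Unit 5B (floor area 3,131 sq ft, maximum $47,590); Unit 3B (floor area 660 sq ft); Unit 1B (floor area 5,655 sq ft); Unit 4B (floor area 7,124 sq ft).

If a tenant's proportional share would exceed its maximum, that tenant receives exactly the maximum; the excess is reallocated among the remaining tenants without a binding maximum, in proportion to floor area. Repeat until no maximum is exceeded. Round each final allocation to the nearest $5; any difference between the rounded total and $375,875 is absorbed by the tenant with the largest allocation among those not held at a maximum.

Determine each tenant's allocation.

Unit 5B: $47,590; Unit 3B: $16,120; Unit 1B: $138,140; Unit 4B: $174,025

Combined floor area = 16,570.
Pro-rata shares before constraints: Unit 5B 71,023.82; Unit 3B 14,971.48; Unit 1B 128,278.40; Unit 4B 161,601.30.
Capped: Unit 5B ($47,590); balance $328,285 reallocated over remaining floor area 13,439.
Remaining shares: Unit 3B 16,122.34 → $16,120; Unit 1B 138,139.12 → $138,140; Unit 4B 174,023.54 → $174,025.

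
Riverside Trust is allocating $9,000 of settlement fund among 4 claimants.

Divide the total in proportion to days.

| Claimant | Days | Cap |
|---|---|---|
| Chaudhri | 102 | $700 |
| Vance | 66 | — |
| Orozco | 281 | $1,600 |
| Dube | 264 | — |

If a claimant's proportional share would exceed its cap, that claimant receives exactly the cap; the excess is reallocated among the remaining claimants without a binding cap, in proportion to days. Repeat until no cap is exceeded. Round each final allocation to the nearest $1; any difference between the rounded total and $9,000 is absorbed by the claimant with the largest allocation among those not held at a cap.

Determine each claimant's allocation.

Combined days = 713.
Pro-rata shares before constraints: Chaudhri 1,287.52; Vance 833.10; Orozco 3,546.98; Dube 3,332.40.
Capped: Chaudhri ($700), Orozco ($1,600); residual $6,700 reallocated over remaining days 330.
Remaining shares: Vance 1,340.00 → $1,340; Dube 5,360.00 → $5,360.

Chaudhri: $700 · Vance: $1,340 · Orozco: $1,600 · Dube: $5,360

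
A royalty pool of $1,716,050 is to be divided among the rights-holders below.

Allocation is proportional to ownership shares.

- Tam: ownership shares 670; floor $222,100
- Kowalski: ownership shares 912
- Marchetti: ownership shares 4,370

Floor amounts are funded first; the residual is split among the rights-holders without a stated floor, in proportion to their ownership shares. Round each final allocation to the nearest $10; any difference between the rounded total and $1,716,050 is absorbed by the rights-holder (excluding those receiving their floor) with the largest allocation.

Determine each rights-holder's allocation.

Guaranteed amounts: Tam $222,100. Remaining pool $1,493,950.
Remaining pool split over remaining ownership shares 5,282: Kowalski 257,948.20 → $257,950; Marchetti 1,236,001.80 → $1,236,000.

Tam: $222,100 | Kowalski: $257,950 | Marchetti: $1,236,000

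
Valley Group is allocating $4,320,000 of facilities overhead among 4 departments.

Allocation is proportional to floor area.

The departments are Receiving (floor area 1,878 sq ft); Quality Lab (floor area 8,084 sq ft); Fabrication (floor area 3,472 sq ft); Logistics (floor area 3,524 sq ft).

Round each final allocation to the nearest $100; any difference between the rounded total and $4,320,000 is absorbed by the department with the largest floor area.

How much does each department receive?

Receiving: $478,400 · Quality Lab: $2,059,400 · Fabrication: $884,500 · Logistics: $897,700

Total floor area = 1,878 + 8,084 + 3,472 + 3,524 = 16,958.
Proportional shares: Receiving 478,414.91; Quality Lab 2,059,374.93; Fabrication 884,481.66; Logistics 897,728.51.
After rounding ($100): Receiving $478,400; Quality Lab $2,059,400; Fabrication $884,500; Logistics $897,700. Sum = $4,320,000.
No rounding difference to absorb.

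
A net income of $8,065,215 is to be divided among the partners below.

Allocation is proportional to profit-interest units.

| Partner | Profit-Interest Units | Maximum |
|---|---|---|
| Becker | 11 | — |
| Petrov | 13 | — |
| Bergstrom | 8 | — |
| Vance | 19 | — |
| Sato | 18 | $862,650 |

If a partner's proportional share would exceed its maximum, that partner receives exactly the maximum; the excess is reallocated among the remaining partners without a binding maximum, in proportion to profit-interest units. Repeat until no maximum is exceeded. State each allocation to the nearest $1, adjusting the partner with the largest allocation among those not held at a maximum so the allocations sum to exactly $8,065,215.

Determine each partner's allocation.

Becker: $1,553,494 · Petrov: $1,835,948 · Bergstrom: $1,129,814 · Vance: $2,683,309 · Sato: $862,650

Combined profit-interest units = 69.
Pro-rata shares before constraints: Becker 1,285,758.91; Petrov 1,519,533.26; Bergstrom 935,097.39; Vance 2,220,856.30; Sato 2,103,969.13.
Capped: Sato ($862,650); residual $7,202,565 reallocated over remaining profit-interest units 51.
Remaining shares: Becker 1,553,494.41 → $1,553,494; Petrov 1,835,947.94 → $1,835,948; Bergstrom 1,129,814.12 → $1,129,814; Vance 2,683,308.53 → $2,683,309.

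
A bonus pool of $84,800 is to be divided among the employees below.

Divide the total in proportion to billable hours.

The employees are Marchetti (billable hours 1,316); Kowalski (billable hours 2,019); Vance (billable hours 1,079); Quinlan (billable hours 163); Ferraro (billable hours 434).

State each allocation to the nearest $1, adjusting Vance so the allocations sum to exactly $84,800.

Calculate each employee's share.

Sum of billable hours: 5,011.
Unrounded shares: Marchetti 1,316/5,011 × $84,800 = 22,270.37; Kowalski 2,019/5,011 × $84,800 = 34,167.07; Vance 1,079/5,011 × $84,800 = 18,259.67; Quinlan 163/5,011 × $84,800 = 2,758.41; Ferraro 434/5,011 × $84,800 = 7,344.48.
At nearest $1: Marchetti $22,270; Kowalski $34,167; Vance $18,260; Quinlan $2,758; Ferraro $7,344. Sum = $84,799.
Difference $84,800 − $84,799 = +$1 applied to Vance: Vance becomes $18,261.

Marchetti: $22,270 | Kowalski: $34,167 | Vance: $18,261 | Quinlan: $2,758 | Ferraro: $7,344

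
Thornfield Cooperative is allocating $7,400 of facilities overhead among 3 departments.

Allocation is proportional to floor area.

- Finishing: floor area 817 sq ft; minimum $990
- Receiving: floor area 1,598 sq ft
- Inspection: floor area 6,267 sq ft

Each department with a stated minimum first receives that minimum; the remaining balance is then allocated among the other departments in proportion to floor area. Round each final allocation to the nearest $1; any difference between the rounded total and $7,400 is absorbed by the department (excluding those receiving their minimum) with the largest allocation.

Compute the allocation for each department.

Finishing: $990 | Receiving: $1,302 | Inspection: $5,108

Guaranteed amounts: Finishing $990. Remaining pool $6,410.
Remaining pool split over remaining floor area 7,865: Receiving 1,302.38 → $1,302; Inspection 5,107.62 → $5,108.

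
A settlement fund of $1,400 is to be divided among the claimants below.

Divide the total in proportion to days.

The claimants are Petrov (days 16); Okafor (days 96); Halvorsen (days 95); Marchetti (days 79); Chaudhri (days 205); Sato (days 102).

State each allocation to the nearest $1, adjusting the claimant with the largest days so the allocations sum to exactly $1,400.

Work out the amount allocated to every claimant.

Sum of days: 593.
Unrounded shares: Petrov 16/593 × $1,400 = 37.77; Okafor 96/593 × $1,400 = 226.64; Halvorsen 95/593 × $1,400 = 224.28; Marchetti 79/593 × $1,400 = 186.51; Chaudhri 205/593 × $1,400 = 483.98; Sato 102/593 × $1,400 = 240.81.
Rounded to nearest $1: Petrov $38; Okafor $227; Halvorsen $224; Marchetti $187; Chaudhri $484; Sato $241. Sum = $1,401.
Difference $1,400 − $1,401 = −$1 applied to largest days (Chaudhri): Chaudhri becomes $483.

Petrov: $38 · Okafor: $227 · Halvorsen: $224 · Marchetti: $187 · Chaudhri: $483 · Sato: $241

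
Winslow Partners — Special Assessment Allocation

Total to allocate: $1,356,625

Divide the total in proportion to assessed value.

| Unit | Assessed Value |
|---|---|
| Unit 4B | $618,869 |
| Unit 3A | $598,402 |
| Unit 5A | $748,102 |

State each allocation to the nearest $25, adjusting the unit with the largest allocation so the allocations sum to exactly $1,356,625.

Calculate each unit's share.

Unit 4B: $427,175 | Unit 3A: $413,050 | Unit 5A: $516,400

Sum of assessed value: 1,965,373.
Proportional shares: Unit 4B 618,869/1,965,373 × $1,356,625 = 427,182.60; Unit 3A 598,402/1,965,373 × $1,356,625 = 413,054.98; Unit 5A 748,102/1,965,373 × $1,356,625 = 516,387.41.
Rounded to nearest $25: Unit 4B $427,175; Unit 3A $413,050; Unit 5A $516,375. Sum = $1,356,600.
Difference $1,356,625 − $1,356,600 = +$25 applied to largest allocation (Unit 5A): Unit 5A becomes $516,400.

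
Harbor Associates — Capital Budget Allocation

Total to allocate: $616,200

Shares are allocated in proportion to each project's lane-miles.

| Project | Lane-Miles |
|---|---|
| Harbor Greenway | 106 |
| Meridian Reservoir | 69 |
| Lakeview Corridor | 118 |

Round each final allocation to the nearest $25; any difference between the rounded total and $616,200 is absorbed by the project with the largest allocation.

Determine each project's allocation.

Harbor Greenway: $222,925; Meridian Reservoir: $145,100; Lakeview Corridor: $248,175

Sum of lane-miles: 293.
Pro-rata amounts: Harbor Greenway 106/293 × $616,200 = 222,925.60; Meridian Reservoir 69/293 × $616,200 = 145,111.95; Lakeview Corridor 118/293 × $616,200 = 248,162.46.
At nearest $25: Harbor Greenway $222,925; Meridian Reservoir $145,100; Lakeview Corridor $248,150. Sum = $616,175.
Difference $616,200 − $616,175 = +$25 applied to largest allocation (Lakeview Corridor): Lakeview Corridor becomes $248,175.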